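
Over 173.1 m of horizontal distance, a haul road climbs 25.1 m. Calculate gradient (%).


Formula: Gradient = rise / run * 100
Gradient = 25.1 / 173.1 * 100 = 14.5%

14.5


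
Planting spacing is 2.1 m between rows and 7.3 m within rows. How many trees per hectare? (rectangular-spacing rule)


Formula: TPH = 10000 m^2/ha / (spacing_x * spacing_y)
Area per tree = 2.1 m * 7.3 m = 15.33 m^2
TPH = 10000 / 15.33 = 652 trees/ha

652


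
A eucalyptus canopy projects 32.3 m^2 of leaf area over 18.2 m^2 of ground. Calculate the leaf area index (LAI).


Formula: LAI = total leaf area / ground area  (dimensionless)
LAI = 32.3 m^2 / 18.2 m^2
LAI = 1.77

1.77


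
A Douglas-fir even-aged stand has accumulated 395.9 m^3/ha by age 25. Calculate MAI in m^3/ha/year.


Formula: MAI = Total Volume / Stand Age
MAI = 395.9 m^3/ha / 25 years
MAI = 15.84 m^3/ha/year

15.84


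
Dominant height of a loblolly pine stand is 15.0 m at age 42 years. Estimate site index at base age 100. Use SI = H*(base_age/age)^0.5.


Formula: SI = H_dom * (base_age / age)^0.5
Age ratio = 100 / 42 = 2.38095
sqrt(age_ratio) = 1.54303
SI = 15.0 * 1.54303 = 23.1 m

23.1


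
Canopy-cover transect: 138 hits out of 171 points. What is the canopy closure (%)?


Formula: Canopy closure = covered points / total points * 100
Closure = 138 / 171 * 100
Closure = 0.807 * 100 = 80.7%

80.7


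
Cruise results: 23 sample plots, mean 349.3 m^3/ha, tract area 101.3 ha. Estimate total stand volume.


Formula: Total Volume = Mean Volume per ha * Total Area
Total Volume = 349.3 m^3/ha * 101.3 ha
Total Volume = 35384 m^3

35384


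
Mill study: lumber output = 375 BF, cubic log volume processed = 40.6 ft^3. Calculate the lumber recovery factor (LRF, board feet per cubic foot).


Formula: LRF = Lumber Output (BF) / Log Input (ft^3)
LRF = 375 BF / 40.6 ft^3
LRF = 9.24 BF/ft^3

9.24


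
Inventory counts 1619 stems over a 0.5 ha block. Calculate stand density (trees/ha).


Formula: Stand Density = N_trees / Area_ha
Density = 1619 trees / 0.5 ha
Density = 3238 trees/ha

3238


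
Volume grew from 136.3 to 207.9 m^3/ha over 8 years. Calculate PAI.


Formula: PAI = (V_T2 - V_T1) / (T2 - T1)
Volume increment = 207.9 - 136.3 = 71.6 m^3/ha
PAI = 71.6 / 8 = 8.95 m^3/ha/year

8.95


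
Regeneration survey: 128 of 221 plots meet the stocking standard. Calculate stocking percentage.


Formula: Stocking % = stocked plots / total plots * 100
Stocking = 128 / 221 * 100
Stocking = 0.5792 * 100 = 57.9%

57.9


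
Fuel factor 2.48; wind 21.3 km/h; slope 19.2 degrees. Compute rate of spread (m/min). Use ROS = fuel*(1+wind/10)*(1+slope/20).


Formula: ROS = fuel * (1 + wind/10) * (1 + slope/20)
Wind factor = 1 + 21.3/10 = 3.13
Slope factor = 1 + 19.2/20 = 1.96
ROS = 2.48 * 3.13 * 1.96 = 15.21 m/min

15.21


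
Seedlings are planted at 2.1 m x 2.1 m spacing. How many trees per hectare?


Formula: TPH = 10000 m^2/ha / (spacing_x * spacing_y)
Area per tree = 2.1 m * 2.1 m = 4.41 m^2
TPH = 10000 / 4.41 = 2268 trees/ha

2268


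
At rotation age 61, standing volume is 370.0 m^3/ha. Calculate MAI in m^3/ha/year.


Formula: MAI = Total Volume / Stand Age
MAI = 370.0 m^3/ha / 61 years
MAI = 6.07 m^3/ha/year

6.07


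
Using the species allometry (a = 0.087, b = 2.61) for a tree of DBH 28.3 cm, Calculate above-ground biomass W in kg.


Formula: W = a * DBH^b  (allometric power law)
DBH^b = 28.3^2.61 = 6154.0723
W = 0.087 * 6154.0723 = 535.4 kg

535.4


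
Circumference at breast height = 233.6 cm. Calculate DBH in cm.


Formula: DBH = C / pi
DBH = 233.6 / pi
pi = 3.14159...
DBH = 74.4 cm

74.4


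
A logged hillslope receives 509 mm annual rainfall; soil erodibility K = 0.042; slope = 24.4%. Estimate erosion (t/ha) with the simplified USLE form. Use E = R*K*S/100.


Formula: E = R * K * S / 100  (simplified USLE)
R * K = 509 * 0.042 = 21.378
E = 21.378 * 24.4 / 100 = 5.22 t/ha

5.22


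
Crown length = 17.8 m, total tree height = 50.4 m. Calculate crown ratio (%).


Formula: Crown Ratio = (Crown Length / Total Height) * 100
CR = (17.8 m / 50.4 m) * 100
CR = 0.3532 * 100 = 35.3%

35.3


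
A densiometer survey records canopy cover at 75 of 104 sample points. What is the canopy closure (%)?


Formula: Canopy closure = covered points / total points * 100
Closure = 75 / 104 * 100
Closure = 0.7212 * 100 = 72.1%

72.1


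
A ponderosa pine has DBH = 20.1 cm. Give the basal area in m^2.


Formula: BA = pi * (DBH/2)^2 / 10000  (cm^2 to m^2)
Radius = DBH/2 = 20.1/2 = 10.05 cm
BA = pi * 10.05^2 / 10000
   = 317.3087 cm^2 / 10000
   = 0.0317 m^2

0.0317


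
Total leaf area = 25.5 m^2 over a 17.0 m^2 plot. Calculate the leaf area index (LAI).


Formula: LAI = total leaf area / ground area  (dimensionless)
LAI = 25.5 m^2 / 17.0 m^2
LAI = 1.5

1.5


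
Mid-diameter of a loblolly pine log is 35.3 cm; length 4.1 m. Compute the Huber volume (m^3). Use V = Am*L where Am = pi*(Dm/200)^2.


Huber: V = Am * L,  Am = pi*(Dm/200)^2
Am = pi*(35.3/200)^2 = 0.097868 m^2
V = 0.097868*4.1 = 0.4013 m^3

0.4013


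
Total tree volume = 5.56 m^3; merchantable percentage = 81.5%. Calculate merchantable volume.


Formula: MV = V_total * (merchantable_pct / 100)
Merchantable fraction = 81.5% / 100 = 0.815
MV = 5.56 m^3 * 0.815 = 4.531 m^3

4.531


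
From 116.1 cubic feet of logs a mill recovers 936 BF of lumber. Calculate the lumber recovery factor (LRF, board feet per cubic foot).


Formula: LRF = Lumber Output (BF) / Log Input (ft^3)
LRF = 936 BF / 116.1 ft^3
LRF = 8.06 BF/ft^3

8.06


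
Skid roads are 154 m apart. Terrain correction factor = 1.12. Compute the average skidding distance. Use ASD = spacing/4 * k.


Formula: ASD = (spacing / 4) * correction
Uncorrected distance = spacing / 4 = 154 / 4 = 38.5 m
ASD = 38.5 * 1.12 = 43 m

43


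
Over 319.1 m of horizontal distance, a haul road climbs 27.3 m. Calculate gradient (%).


Formula: Gradient = rise / run * 100
Gradient = 27.3 / 319.1 * 100 = 8.6%

8.6


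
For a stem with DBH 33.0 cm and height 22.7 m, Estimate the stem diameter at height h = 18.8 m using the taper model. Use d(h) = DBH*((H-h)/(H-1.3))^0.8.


Taper: d(h) = DBH * ((H - h) / (H - 1.3))^0.8
Numerator = H - h = 22.7 - 18.8 = 3.9 m
Denominator = H - 1.3 = 22.7 - 1.3 = 21.4 m
Ratio = 3.9 / 21.4 = 0.18224
d = 33.0 * 0.18224^0.8 = 8.5 cm

8.5


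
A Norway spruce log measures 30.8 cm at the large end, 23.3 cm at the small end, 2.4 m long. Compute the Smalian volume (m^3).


Smalian: V = (A1 + A2)/2 * L,  A = pi*(D/200)^2
A1 = pi*(30.8/200)^2 = 0.074506 m^2
A2 = pi*(23.3/200)^2 = 0.042638 m^2
V = (0.074506+0.042638)/2*2.4 = 0.1406 m^3

0.1406


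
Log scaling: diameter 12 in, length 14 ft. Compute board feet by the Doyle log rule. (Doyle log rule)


Doyle: BF = (D - 4)^2 * L / 16
Adjusted diameter = 12 - 4 = 8 in
(D-4)^2 = 8^2 = 64
BF = 64 * 14 / 16 = 56 BF

56


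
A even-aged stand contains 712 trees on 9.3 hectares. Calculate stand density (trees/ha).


Formula: Stand Density = N_trees / Area_ha
Density = 712 trees / 9.3 ha
Density = 77 trees/ha

77


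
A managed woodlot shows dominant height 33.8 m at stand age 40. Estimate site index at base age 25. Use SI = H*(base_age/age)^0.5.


Formula: SI = H_dom * (base_age / age)^0.5
Age ratio = 25 / 40 = 0.625
sqrt(age_ratio) = 0.79057
SI = 33.8 * 0.79057 = 26.7 m

26.7


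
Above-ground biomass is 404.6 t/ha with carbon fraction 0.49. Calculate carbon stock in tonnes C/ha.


Formula: Carbon Stock = Biomass * Carbon Fraction
C = 404.6 t/ha * 0.49
C = 198.3 t C/ha

198.3


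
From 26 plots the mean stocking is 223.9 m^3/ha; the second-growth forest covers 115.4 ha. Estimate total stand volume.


Formula: Total Volume = Mean Volume per ha * Total Area
Total Volume = 223.9 m^3/ha * 115.4 ha
Total Volume = 25838 m^3

25838


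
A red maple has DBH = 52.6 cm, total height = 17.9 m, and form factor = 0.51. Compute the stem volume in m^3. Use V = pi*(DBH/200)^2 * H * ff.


Formula: V = pi * (DBH/200)^2 * H * ff
Radius = DBH/200 = 52.6/200 = 0.263 m
Radius^2 = 0.263^2 = 0.069169 m^2
V = pi * 0.069169 * 17.9 * 0.51
V = 1.984 m^3

1.984


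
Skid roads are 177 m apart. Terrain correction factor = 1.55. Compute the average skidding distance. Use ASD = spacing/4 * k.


Formula: ASD = (spacing / 4) * correction
Uncorrected distance = spacing / 4 = 177 / 4 = 44.25 m
ASD = 44.25 * 1.55 = 69 m

69


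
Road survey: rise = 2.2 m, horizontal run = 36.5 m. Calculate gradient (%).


Formula: Gradient = rise / run * 100
Gradient = 2.2 / 36.5 * 100 = 6.0%

6.0


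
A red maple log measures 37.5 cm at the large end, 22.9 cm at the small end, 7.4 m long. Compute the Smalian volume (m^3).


Smalian: V = (A1 + A2)/2 * L,  A = pi*(D/200)^2
A1 = pi*(37.5/200)^2 = 0.110447 m^2
A2 = pi*(22.9/200)^2 = 0.041187 m^2
V = (0.110447+0.041187)/2*7.4 = 0.561 m^3

0.561


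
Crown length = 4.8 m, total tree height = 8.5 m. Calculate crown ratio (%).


Formula: Crown Ratio = (Crown Length / Total Height) * 100
CR = (4.8 m / 8.5 m) * 100
CR = 0.5647 * 100 = 56.5%

56.5


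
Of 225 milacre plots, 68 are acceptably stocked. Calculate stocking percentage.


Formula: Stocking % = stocked plots / total plots * 100
Stocking = 68 / 225 * 100
Stocking = 0.3022 * 100 = 30.2%

30.2


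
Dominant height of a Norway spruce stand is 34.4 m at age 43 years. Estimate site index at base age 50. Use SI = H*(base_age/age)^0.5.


Formula: SI = H_dom * (base_age / age)^0.5
Age ratio = 50 / 43 = 1.16279
sqrt(age_ratio) = 1.07833
SI = 34.4 * 1.07833 = 37.1 m

37.1


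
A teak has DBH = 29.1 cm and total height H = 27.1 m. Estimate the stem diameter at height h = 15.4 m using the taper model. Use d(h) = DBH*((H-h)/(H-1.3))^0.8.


Taper: d(h) = DBH * ((H - h) / (H - 1.3))^0.8
Numerator = H - h = 27.1 - 15.4 = 11.7 m
Denominator = H - 1.3 = 27.1 - 1.3 = 25.8 m
Ratio = 11.7 / 25.8 = 0.45349
d = 29.1 * 0.45349^0.8 = 15.5 cm

15.5


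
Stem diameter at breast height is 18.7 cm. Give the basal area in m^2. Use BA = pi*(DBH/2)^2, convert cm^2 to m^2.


Formula: BA = pi * (DBH/2)^2 / 10000  (cm^2 to m^2)
Radius = DBH/2 = 18.7/2 = 9.35 cm
BA = pi * 9.35^2 / 10000
   = 274.6459 cm^2 / 10000
   = 0.0275 m^2

0.0275


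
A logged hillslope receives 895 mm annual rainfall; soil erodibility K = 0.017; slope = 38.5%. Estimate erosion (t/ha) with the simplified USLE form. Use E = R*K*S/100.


Formula: E = R * K * S / 100  (simplified USLE)
R * K = 895 * 0.017 = 15.215
E = 15.215 * 38.5 / 100 = 5.86 t/ha

5.86


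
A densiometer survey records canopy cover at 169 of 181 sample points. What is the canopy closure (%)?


Formula: Canopy closure = covered points / total points * 100
Closure = 169 / 181 * 100
Closure = 0.9337 * 100 = 93.4%

93.4


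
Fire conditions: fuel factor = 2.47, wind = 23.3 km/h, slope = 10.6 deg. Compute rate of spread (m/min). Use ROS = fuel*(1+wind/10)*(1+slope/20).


Formula: ROS = fuel * (1 + wind/10) * (1 + slope/20)
Wind factor = 1 + 23.3/10 = 3.33
Slope factor = 1 + 10.6/20 = 1.53
ROS = 2.47 * 3.33 * 1.53 = 12.58 m/min

12.58


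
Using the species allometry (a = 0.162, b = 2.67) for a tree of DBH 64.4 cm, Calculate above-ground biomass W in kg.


Formula: W = a * DBH^b  (allometric power law)
DBH^b = 64.4^2.67 = 67565.5421
W = 0.162 * 67565.5421 = 10945.6 kg

10945.6


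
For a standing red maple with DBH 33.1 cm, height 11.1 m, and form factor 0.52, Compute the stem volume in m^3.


Formula: V = pi * (DBH/200)^2 * H * ff
Radius = DBH/200 = 33.1/200 = 0.1655 m
Radius^2 = 0.1655^2 = 0.02739025 m^2
V = pi * 0.02739025 * 11.1 * 0.52
V = 0.497 m^3

0.497


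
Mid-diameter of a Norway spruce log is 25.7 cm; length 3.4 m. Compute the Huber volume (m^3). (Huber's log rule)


Huber: V = Am * L,  Am = pi*(Dm/200)^2
Am = pi*(25.7/200)^2 = 0.051875 m^2
V = 0.051875*3.4 = 0.1764 m^3

0.1764


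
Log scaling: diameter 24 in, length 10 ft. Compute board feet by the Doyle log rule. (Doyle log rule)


Doyle: BF = (D - 4)^2 * L / 16
Adjusted diameter = 24 - 4 = 20 in
(D-4)^2 = 20^2 = 400
BF = 400 * 10 / 16 = 250 BF

250


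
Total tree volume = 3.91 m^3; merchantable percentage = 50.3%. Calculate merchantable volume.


Formula: MV = V_total * (merchantable_pct / 100)
Merchantable fraction = 50.3% / 100 = 0.503
MV = 3.91 m^3 * 0.503 = 1.967 m^3

1.967


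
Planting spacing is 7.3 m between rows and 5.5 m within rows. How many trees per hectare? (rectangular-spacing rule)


Formula: TPH = 10000 m^2/ha / (spacing_x * spacing_y)
Area per tree = 7.3 m * 5.5 m = 40.15 m^2
TPH = 10000 / 40.15 = 249 trees/ha

249


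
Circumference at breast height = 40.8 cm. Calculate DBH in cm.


Formula: DBH = C / pi
DBH = 40.8 / pi
pi = 3.14159...
DBH = 13.0 cm

13.0


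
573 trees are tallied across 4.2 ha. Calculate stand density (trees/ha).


Formula: Stand Density = N_trees / Area_ha
Density = 573 trees / 4.2 ha
Density = 136 trees/ha

136


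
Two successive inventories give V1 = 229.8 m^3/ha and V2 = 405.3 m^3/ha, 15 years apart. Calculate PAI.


Formula: PAI = (V_T2 - V_T1) / (T2 - T1)
Volume increment = 405.3 - 229.8 = 175.5 m^3/ha
PAI = 175.5 / 15 = 11.7 m^3/ha/year

11.7


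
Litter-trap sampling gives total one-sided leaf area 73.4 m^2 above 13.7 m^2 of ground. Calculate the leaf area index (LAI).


Formula: LAI = total leaf area / ground area  (dimensionless)
LAI = 73.4 m^2 / 13.7 m^2
LAI = 5.36

5.36


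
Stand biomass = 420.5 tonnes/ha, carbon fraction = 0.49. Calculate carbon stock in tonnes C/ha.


Formula: Carbon Stock = Biomass * Carbon Fraction
C = 420.5 t/ha * 0.49
C = 206.0 t C/ha

206.0


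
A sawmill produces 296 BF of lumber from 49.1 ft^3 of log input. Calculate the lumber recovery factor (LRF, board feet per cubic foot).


Formula: LRF = Lumber Output (BF) / Log Input (ft^3)
LRF = 296 BF / 49.1 ft^3
LRF = 6.03 BF/ft^3

6.03


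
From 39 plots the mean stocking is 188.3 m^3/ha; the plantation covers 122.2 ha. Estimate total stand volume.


Formula: Total Volume = Mean Volume per ha * Total Area
Total Volume = 188.3 m^3/ha * 122.2 ha
Total Volume = 23010 m^3

23010


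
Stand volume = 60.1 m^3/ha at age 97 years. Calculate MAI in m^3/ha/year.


Formula: MAI = Total Volume / Stand Age
MAI = 60.1 m^3/ha / 97 years
MAI = 0.62 m^3/ha/year

0.62


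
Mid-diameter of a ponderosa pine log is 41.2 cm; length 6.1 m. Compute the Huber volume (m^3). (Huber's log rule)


Huber: V = Am * L,  Am = pi*(Dm/200)^2
Am = pi*(41.2/200)^2 = 0.133317 m^2
V = 0.133317*6.1 = 0.8132 m^3

0.8132


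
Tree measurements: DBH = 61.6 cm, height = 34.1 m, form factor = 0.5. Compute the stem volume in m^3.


Formula: V = pi * (DBH/200)^2 * H * ff
Radius = DBH/200 = 61.6/200 = 0.308 m
Radius^2 = 0.308^2 = 0.094864 m^2
V = pi * 0.094864 * 34.1 * 0.5
V = 5.081 m^3

5.081


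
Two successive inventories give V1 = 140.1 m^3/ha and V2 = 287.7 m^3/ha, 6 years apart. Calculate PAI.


Formula: PAI = (V_T2 - V_T1) / (T2 - T1)
Volume increment = 287.7 - 140.1 = 147.6 m^3/ha
PAI = 147.6 / 6 = 24.6 m^3/ha/year

24.6


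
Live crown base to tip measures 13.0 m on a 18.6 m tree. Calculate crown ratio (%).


Formula: Crown Ratio = (Crown Length / Total Height) * 100
CR = (13.0 m / 18.6 m) * 100
CR = 0.6989 * 100 = 69.9%

69.9


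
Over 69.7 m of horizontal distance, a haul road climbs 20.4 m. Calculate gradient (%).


Formula: Gradient = rise / run * 100
Gradient = 20.4 / 69.7 * 100 = 29.3%

29.3


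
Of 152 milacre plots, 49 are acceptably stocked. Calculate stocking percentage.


Formula: Stocking % = stocked plots / total plots * 100
Stocking = 49 / 152 * 100
Stocking = 0.3224 * 100 = 32.2%

32.2


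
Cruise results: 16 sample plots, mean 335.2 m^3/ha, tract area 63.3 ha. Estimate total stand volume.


Formula: Total Volume = Mean Volume per ha * Total Area
Total Volume = 335.2 m^3/ha * 63.3 ha
Total Volume = 21218 m^3

21218


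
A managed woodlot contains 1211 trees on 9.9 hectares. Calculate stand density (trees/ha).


Formula: Stand Density = N_trees / Area_ha
Density = 1211 trees / 9.9 ha
Density = 122 trees/ha

122


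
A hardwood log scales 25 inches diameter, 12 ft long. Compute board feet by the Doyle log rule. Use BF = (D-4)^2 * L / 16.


Doyle: BF = (D - 4)^2 * L / 16
Adjusted diameter = 25 - 4 = 21 in
(D-4)^2 = 21^2 = 441
BF = 441 * 12 / 16 = 331 BF

331


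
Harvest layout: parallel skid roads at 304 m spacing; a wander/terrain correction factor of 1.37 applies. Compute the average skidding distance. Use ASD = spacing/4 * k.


Formula: ASD = (spacing / 4) * correction
Uncorrected distance = spacing / 4 = 304 / 4 = 76 m
ASD = 76 * 1.37 = 104 m

104


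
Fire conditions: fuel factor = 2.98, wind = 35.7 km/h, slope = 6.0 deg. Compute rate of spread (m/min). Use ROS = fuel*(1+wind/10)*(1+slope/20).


Formula: ROS = fuel * (1 + wind/10) * (1 + slope/20)
Wind factor = 1 + 35.7/10 = 4.57
Slope factor = 1 + 6.0/20 = 1.3
ROS = 2.98 * 4.57 * 1.3 = 17.7 m/min

17.7


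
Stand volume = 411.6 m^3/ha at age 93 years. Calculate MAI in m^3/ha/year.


Formula: MAI = Total Volume / Stand Age
MAI = 411.6 m^3/ha / 93 years
MAI = 4.43 m^3/ha/year

4.43


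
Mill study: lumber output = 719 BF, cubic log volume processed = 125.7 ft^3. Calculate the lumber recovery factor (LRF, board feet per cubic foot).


Formula: LRF = Lumber Output (BF) / Log Input (ft^3)
LRF = 719 BF / 125.7 ft^3
LRF = 5.72 BF/ft^3

5.72


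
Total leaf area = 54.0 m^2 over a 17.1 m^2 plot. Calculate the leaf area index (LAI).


Formula: LAI = total leaf area / ground area  (dimensionless)
LAI = 54.0 m^2 / 17.1 m^2
LAI = 3.16

3.16


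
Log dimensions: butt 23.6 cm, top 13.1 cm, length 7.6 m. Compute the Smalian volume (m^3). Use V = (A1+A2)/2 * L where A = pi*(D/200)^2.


Smalian: V = (A1 + A2)/2 * L,  A = pi*(D/200)^2
A1 = pi*(23.6/200)^2 = 0.043744 m^2
A2 = pi*(13.1/200)^2 = 0.013478 m^2
V = (0.043744+0.013478)/2*7.6 = 0.2174 m^3

0.2174


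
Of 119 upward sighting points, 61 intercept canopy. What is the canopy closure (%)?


Formula: Canopy closure = covered points / total points * 100
Closure = 61 / 119 * 100
Closure = 0.5126 * 100 = 51.3%

51.3


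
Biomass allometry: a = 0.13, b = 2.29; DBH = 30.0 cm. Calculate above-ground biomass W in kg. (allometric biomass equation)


Formula: W = a * DBH^b  (allometric power law)
DBH^b = 30.0^2.29 = 2413.2798
W = 0.13 * 2413.2798 = 313.7 kg

313.7


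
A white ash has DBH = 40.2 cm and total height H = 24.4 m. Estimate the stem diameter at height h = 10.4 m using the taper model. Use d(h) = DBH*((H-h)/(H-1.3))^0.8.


Taper: d(h) = DBH * ((H - h) / (H - 1.3))^0.8
Numerator = H - h = 24.4 - 10.4 = 14.0 m
Denominator = H - 1.3 = 24.4 - 1.3 = 23.1 m
Ratio = 14.0 / 23.1 = 0.60606
d = 40.2 * 0.60606^0.8 = 26.9 cm

26.9


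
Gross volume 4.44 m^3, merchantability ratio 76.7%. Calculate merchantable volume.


Formula: MV = V_total * (merchantable_pct / 100)
Merchantable fraction = 76.7% / 100 = 0.767
MV = 4.44 m^3 * 0.767 = 3.405 m^3

3.405


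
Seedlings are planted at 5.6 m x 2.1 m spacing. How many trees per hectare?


Formula: TPH = 10000 m^2/ha / (spacing_x * spacing_y)
Area per tree = 5.6 m * 2.1 m = 11.76 m^2
TPH = 10000 / 11.76 = 850 trees/ha

850


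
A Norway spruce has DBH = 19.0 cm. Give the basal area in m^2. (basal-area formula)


Formula: BA = pi * (DBH/2)^2 / 10000  (cm^2 to m^2)
Radius = DBH/2 = 19.0/2 = 9.5 cm
BA = pi * 9.5^2 / 10000
   = 283.5287 cm^2 / 10000
   = 0.0284 m^2

0.0284


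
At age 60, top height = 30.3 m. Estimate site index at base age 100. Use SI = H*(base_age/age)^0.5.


Formula: SI = H_dom * (base_age / age)^0.5
Age ratio = 100 / 60 = 1.66667
sqrt(age_ratio) = 1.29099
SI = 30.3 * 1.29099 = 39.1 m

39.1


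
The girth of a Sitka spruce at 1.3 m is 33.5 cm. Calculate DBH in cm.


Formula: DBH = C / pi
DBH = 33.5 / pi
pi = 3.14159...
DBH = 10.7 cm

10.7


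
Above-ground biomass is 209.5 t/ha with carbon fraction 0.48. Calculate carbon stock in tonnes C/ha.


Formula: Carbon Stock = Biomass * Carbon Fraction
C = 209.5 t/ha * 0.48
C = 100.6 t C/ha

100.6


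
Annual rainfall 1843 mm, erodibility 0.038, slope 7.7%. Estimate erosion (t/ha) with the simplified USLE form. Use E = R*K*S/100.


Formula: E = R * K * S / 100  (simplified USLE)
R * K = 1843 * 0.038 = 70.034
E = 70.034 * 7.7 / 100 = 5.39 t/ha

5.39


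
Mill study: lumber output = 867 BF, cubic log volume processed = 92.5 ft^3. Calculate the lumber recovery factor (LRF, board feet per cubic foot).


Formula: LRF = Lumber Output (BF) / Log Input (ft^3)
LRF = 867 BF / 92.5 ft^3
LRF = 9.37 BF/ft^3

9.37


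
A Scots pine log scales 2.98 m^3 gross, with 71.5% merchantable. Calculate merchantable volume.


Formula: MV = V_total * (merchantable_pct / 100)
Merchantable fraction = 71.5% / 100 = 0.715
MV = 2.98 m^3 * 0.715 = 2.131 m^3

2.131


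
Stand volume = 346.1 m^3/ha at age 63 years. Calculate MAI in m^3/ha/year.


Formula: MAI = Total Volume / Stand Age
MAI = 346.1 m^3/ha / 63 years
MAI = 5.49 m^3/ha/year

5.49


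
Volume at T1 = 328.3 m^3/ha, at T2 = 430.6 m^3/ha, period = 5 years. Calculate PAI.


Formula: PAI = (V_T2 - V_T1) / (T2 - T1)
Volume increment = 430.6 - 328.3 = 102.3 m^3/ha
PAI = 102.3 / 5 = 20.46 m^3/ha/year

20.46


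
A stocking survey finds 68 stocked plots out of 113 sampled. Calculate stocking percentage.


Formula: Stocking % = stocked plots / total plots * 100
Stocking = 68 / 113 * 100
Stocking = 0.6018 * 100 = 60.2%

60.2


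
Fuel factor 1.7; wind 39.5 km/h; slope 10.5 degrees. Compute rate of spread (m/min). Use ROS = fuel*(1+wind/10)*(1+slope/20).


Formula: ROS = fuel * (1 + wind/10) * (1 + slope/20)
Wind factor = 1 + 39.5/10 = 4.95
Slope factor = 1 + 10.5/20 = 1.525
ROS = 1.7 * 4.95 * 1.525 = 12.83 m/min

12.83


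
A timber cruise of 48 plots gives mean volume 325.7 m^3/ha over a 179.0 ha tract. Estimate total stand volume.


Formula: Total Volume = Mean Volume per ha * Total Area
Total Volume = 325.7 m^3/ha * 179.0 ha
Total Volume = 58300 m^3

58300


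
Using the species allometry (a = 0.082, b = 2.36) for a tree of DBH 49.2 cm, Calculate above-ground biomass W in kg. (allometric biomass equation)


Formula: W = a * DBH^b  (allometric power law)
DBH^b = 49.2^2.36 = 9840.964
W = 0.082 * 9840.964 = 807.0 kg

807.0


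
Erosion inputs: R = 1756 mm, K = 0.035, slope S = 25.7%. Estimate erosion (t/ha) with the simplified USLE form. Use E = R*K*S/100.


Formula: E = R * K * S / 100  (simplified USLE)
R * K = 1756 * 0.035 = 61.46
E = 61.46 * 25.7 / 100 = 15.8 t/ha

15.8


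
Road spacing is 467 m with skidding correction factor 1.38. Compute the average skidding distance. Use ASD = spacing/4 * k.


Formula: ASD = (spacing / 4) * correction
Uncorrected distance = spacing / 4 = 467 / 4 = 116.75 m
ASD = 116.75 * 1.38 = 161 m

161


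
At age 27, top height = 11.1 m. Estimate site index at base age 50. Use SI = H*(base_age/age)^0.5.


Formula: SI = H_dom * (base_age / age)^0.5
Age ratio = 50 / 27 = 1.85185
sqrt(age_ratio) = 1.36083
SI = 11.1 * 1.36083 = 15.1 m

15.1


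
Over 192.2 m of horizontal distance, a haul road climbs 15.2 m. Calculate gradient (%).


Formula: Gradient = rise / run * 100
Gradient = 15.2 / 192.2 * 100 = 7.9%

7.9


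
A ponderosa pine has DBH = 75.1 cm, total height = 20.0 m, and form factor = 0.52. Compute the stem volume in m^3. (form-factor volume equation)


Formula: V = pi * (DBH/200)^2 * H * ff
Radius = DBH/200 = 75.1/200 = 0.3755 m
Radius^2 = 0.3755^2 = 0.14100025 m^2
V = pi * 0.14100025 * 20.0 * 0.52
V = 4.607 m^3

4.607


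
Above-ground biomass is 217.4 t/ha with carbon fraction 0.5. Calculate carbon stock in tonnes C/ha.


Formula: Carbon Stock = Biomass * Carbon Fraction
C = 217.4 t/ha * 0.5
C = 108.7 t C/ha

108.7


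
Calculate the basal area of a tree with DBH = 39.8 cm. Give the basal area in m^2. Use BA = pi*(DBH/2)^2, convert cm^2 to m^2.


Formula: BA = pi * (DBH/2)^2 / 10000  (cm^2 to m^2)
Radius = DBH/2 = 39.8/2 = 19.9 cm
BA = pi * 19.9^2 / 10000
   = 1244.1021 cm^2 / 10000
   = 0.1244 m^2

0.1244


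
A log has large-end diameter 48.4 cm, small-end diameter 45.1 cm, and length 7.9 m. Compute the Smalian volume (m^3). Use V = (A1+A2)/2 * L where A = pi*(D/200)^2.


Smalian: V = (A1 + A2)/2 * L,  A = pi*(D/200)^2
A1 = pi*(48.4/200)^2 = 0.183984 m^2
A2 = pi*(45.1/200)^2 = 0.159751 m^2
V = (0.183984+0.159751)/2*7.9 = 1.3578 m^3

1.3578


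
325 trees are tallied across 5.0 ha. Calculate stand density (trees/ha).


Formula: Stand Density = N_trees / Area_ha
Density = 325 trees / 5.0 ha
Density = 65 trees/ha

65


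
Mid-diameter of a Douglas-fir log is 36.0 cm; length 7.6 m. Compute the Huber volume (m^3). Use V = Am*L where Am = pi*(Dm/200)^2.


Huber: V = Am * L,  Am = pi*(Dm/200)^2
Am = pi*(36.0/200)^2 = 0.101788 m^2
V = 0.101788*7.6 = 0.7736 m^3

0.7736


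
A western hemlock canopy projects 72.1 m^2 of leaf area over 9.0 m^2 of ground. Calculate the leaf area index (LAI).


Formula: LAI = total leaf area / ground area  (dimensionless)
LAI = 72.1 m^2 / 9.0 m^2
LAI = 8.01

8.01


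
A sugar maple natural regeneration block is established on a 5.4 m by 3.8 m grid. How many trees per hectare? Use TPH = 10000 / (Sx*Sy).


Formula: TPH = 10000 m^2/ha / (spacing_x * spacing_y)
Area per tree = 5.4 m * 3.8 m = 20.52 m^2
TPH = 10000 / 20.52 = 487 trees/ha

487


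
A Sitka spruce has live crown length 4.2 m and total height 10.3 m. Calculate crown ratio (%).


Formula: Crown Ratio = (Crown Length / Total Height) * 100
CR = (4.2 m / 10.3 m) * 100
CR = 0.4078 * 100 = 40.8%

40.8


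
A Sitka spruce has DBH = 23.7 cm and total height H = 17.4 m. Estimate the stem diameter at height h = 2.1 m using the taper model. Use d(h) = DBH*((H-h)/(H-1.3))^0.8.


Taper: d(h) = DBH * ((H - h) / (H - 1.3))^0.8
Numerator = H - h = 17.4 - 2.1 = 15.3 m
Denominator = H - 1.3 = 17.4 - 1.3 = 16.1 m
Ratio = 15.3 / 16.1 = 0.95031
d = 23.7 * 0.95031^0.8 = 22.8 cm

22.8


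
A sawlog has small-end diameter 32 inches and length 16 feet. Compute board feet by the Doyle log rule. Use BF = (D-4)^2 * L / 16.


Doyle: BF = (D - 4)^2 * L / 16
Adjusted diameter = 32 - 4 = 28 in
(D-4)^2 = 28^2 = 784
BF = 784 * 16 / 16 = 784 BF

784


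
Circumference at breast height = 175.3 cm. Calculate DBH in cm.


Formula: DBH = C / pi
DBH = 175.3 / pi
pi = 3.14159...
DBH = 55.8 cm

55.8


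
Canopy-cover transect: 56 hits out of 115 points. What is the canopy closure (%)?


Formula: Canopy closure = covered points / total points * 100
Closure = 56 / 115 * 100
Closure = 0.487 * 100 = 48.7%

48.7


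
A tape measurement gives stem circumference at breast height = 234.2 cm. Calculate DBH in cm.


Formula: DBH = C / pi
DBH = 234.2 / pi
pi = 3.14159...
DBH = 74.5 cm

74.5


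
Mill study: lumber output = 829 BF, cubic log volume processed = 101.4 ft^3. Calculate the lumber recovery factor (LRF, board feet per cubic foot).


Formula: LRF = Lumber Output (BF) / Log Input (ft^3)
LRF = 829 BF / 101.4 ft^3
LRF = 8.18 BF/ft^3

8.18


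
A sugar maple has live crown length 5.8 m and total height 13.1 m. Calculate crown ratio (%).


Formula: Crown Ratio = (Crown Length / Total Height) * 100
CR = (5.8 m / 13.1 m) * 100
CR = 0.4427 * 100 = 44.3%

44.3


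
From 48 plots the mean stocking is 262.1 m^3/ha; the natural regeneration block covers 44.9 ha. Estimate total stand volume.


Formula: Total Volume = Mean Volume per ha * Total Area
Total Volume = 262.1 m^3/ha * 44.9 ha
Total Volume = 11768 m^3

11768


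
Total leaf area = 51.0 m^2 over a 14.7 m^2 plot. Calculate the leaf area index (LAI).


Formula: LAI = total leaf area / ground area  (dimensionless)
LAI = 51.0 m^2 / 14.7 m^2
LAI = 3.47

3.47


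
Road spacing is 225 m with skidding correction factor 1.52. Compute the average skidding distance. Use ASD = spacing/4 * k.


Formula: ASD = (spacing / 4) * correction
Uncorrected distance = spacing / 4 = 225 / 4 = 56.25 m
ASD = 56.25 * 1.52 = 86 m

86


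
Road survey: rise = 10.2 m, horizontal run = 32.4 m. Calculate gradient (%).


Formula: Gradient = rise / run * 100
Gradient = 10.2 / 32.4 * 100 = 31.5%

31.5


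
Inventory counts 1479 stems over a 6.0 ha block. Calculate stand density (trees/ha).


Formula: Stand Density = N_trees / Area_ha
Density = 1479 trees / 6.0 ha
Density = 247 trees/ha

247


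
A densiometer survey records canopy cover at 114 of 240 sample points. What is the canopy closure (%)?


Formula: Canopy closure = covered points / total points * 100
Closure = 114 / 240 * 100
Closure = 0.475 * 100 = 47.5%

47.5


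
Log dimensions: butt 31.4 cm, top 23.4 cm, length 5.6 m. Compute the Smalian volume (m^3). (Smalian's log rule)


Smalian: V = (A1 + A2)/2 * L,  A = pi*(D/200)^2
A1 = pi*(31.4/200)^2 = 0.077437 m^2
A2 = pi*(23.4/200)^2 = 0.043005 m^2
V = (0.077437+0.043005)/2*5.6 = 0.3372 m^3

0.3372


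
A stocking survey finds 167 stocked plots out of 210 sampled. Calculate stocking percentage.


Formula: Stocking % = stocked plots / total plots * 100
Stocking = 167 / 210 * 100
Stocking = 0.7952 * 100 = 79.5%

79.5


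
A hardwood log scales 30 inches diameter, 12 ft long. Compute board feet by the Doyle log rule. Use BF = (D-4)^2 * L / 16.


Doyle: BF = (D - 4)^2 * L / 16
Adjusted diameter = 30 - 4 = 26 in
(D-4)^2 = 26^2 = 676
BF = 676 * 12 / 16 = 507 BF

507


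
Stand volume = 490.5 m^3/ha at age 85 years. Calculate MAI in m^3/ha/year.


Formula: MAI = Total Volume / Stand Age
MAI = 490.5 m^3/ha / 85 years
MAI = 5.77 m^3/ha/year

5.77


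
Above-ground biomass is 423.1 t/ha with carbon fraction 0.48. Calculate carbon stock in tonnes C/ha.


Formula: Carbon Stock = Biomass * Carbon Fraction
C = 423.1 t/ha * 0.48
C = 203.1 t C/ha

203.1


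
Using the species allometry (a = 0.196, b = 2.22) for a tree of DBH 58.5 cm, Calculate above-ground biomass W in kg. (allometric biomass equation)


Formula: W = a * DBH^b  (allometric power law)
DBH^b = 58.5^2.22 = 8376.9519
W = 0.196 * 8376.9519 = 1641.9 kg

1641.9


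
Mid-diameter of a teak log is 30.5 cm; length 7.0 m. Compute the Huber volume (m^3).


Huber: V = Am * L,  Am = pi*(Dm/200)^2
Am = pi*(30.5/200)^2 = 0.073062 m^2
V = 0.073062*7.0 = 0.5114 m^3

0.5114


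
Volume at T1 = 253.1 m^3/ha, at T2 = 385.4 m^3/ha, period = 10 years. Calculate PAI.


Formula: PAI = (V_T2 - V_T1) / (T2 - T1)
Volume increment = 385.4 - 253.1 = 132.3 m^3/ha
PAI = 132.3 / 10 = 13.23 m^3/ha/year

13.23


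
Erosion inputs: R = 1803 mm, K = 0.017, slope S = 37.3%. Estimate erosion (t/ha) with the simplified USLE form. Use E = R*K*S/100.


Formula: E = R * K * S / 100  (simplified USLE)
R * K = 1803 * 0.017 = 30.651
E = 30.651 * 37.3 / 100 = 11.43 t/ha

11.43


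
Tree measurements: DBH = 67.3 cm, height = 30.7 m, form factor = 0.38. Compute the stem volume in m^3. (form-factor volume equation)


Formula: V = pi * (DBH/200)^2 * H * ff
Radius = DBH/200 = 67.3/200 = 0.3365 m
Radius^2 = 0.3365^2 = 0.11323225 m^2
V = pi * 0.11323225 * 30.7 * 0.38
V = 4.15 m^3

4.15


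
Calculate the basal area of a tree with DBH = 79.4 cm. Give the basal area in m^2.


Formula: BA = pi * (DBH/2)^2 / 10000  (cm^2 to m^2)
Radius = DBH/2 = 79.4/2 = 39.7 cm
BA = pi * 39.7^2 / 10000
   = 4951.4328 cm^2 / 10000
   = 0.4951 m^2

0.4951


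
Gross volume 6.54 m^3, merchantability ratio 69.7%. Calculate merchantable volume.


Formula: MV = V_total * (merchantable_pct / 100)
Merchantable fraction = 69.7% / 100 = 0.697
MV = 6.54 m^3 * 0.697 = 4.558 m^3

4.558


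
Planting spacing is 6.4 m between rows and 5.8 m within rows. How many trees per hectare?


Formula: TPH = 10000 m^2/ha / (spacing_x * spacing_y)
Area per tree = 6.4 m * 5.8 m = 37.12 m^2
TPH = 10000 / 37.12 = 269 trees/ha

269


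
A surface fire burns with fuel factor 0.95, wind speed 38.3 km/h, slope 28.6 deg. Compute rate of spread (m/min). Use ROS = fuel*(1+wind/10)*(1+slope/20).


Formula: ROS = fuel * (1 + wind/10) * (1 + slope/20)
Wind factor = 1 + 38.3/10 = 4.83
Slope factor = 1 + 28.6/20 = 2.43
ROS = 0.95 * 4.83 * 2.43 = 11.15 m/min

11.15


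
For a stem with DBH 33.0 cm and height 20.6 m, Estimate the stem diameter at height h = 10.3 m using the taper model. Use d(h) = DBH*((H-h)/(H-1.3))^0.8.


Taper: d(h) = DBH * ((H - h) / (H - 1.3))^0.8
Numerator = H - h = 20.6 - 10.3 = 10.3 m
Denominator = H - 1.3 = 20.6 - 1.3 = 19.3 m
Ratio = 10.3 / 19.3 = 0.53368
d = 33.0 * 0.53368^0.8 = 20.0 cm

20.0


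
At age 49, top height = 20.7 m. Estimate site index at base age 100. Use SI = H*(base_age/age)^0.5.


Formula: SI = H_dom * (base_age / age)^0.5
Age ratio = 100 / 49 = 2.04082
sqrt(age_ratio) = 1.42857
SI = 20.7 * 1.42857 = 29.6 m

29.6


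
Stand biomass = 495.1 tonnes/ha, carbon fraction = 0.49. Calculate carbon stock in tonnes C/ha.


Formula: Carbon Stock = Biomass * Carbon Fraction
C = 495.1 t/ha * 0.49
C = 242.6 t C/ha

242.6


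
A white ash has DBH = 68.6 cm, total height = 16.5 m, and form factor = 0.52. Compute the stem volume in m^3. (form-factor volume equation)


Formula: V = pi * (DBH/200)^2 * H * ff
Radius = DBH/200 = 68.6/200 = 0.343 m
Radius^2 = 0.343^2 = 0.117649 m^2
V = pi * 0.117649 * 16.5 * 0.52
V = 3.171 m^3

3.171


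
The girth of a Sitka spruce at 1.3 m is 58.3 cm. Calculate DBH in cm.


Formula: DBH = C / pi
DBH = 58.3 / pi
pi = 3.14159...
DBH = 18.6 cm

18.6


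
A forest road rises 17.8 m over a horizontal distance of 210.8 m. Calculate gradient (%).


Formula: Gradient = rise / run * 100
Gradient = 17.8 / 210.8 * 100 = 8.4%

8.4


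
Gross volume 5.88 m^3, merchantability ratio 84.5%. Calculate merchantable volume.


Formula: MV = V_total * (merchantable_pct / 100)
Merchantable fraction = 84.5% / 100 = 0.845
MV = 5.88 m^3 * 0.845 = 4.969 m^3

4.969


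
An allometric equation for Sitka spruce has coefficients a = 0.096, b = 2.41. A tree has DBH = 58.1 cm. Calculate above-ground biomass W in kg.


Formula: W = a * DBH^b  (allometric power law)
DBH^b = 58.1^2.41 = 17851.0793
W = 0.096 * 17851.0793 = 1713.7 kg

1713.7


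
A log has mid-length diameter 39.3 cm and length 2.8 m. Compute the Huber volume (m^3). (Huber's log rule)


Huber: V = Am * L,  Am = pi*(Dm/200)^2
Am = pi*(39.3/200)^2 = 0.121304 m^2
V = 0.121304*2.8 = 0.3397 m^3

0.3397


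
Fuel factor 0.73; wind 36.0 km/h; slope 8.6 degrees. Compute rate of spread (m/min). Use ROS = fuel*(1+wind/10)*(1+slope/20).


Formula: ROS = fuel * (1 + wind/10) * (1 + slope/20)
Wind factor = 1 + 36.0/10 = 4.6
Slope factor = 1 + 8.6/20 = 1.43
ROS = 0.73 * 4.6 * 1.43 = 4.8 m/min

4.8


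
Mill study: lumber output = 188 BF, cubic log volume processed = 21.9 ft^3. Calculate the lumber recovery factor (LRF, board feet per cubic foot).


Formula: LRF = Lumber Output (BF) / Log Input (ft^3)
LRF = 188 BF / 21.9 ft^3
LRF = 8.58 BF/ft^3

8.58


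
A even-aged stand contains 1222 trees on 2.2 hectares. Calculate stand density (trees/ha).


Formula: Stand Density = N_trees / Area_ha
Density = 1222 trees / 2.2 ha
Density = 555 trees/ha

555


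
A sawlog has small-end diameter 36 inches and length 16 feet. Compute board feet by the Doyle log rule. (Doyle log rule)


Doyle: BF = (D - 4)^2 * L / 16
Adjusted diameter = 36 - 4 = 32 in
(D-4)^2 = 32^2 = 1024
BF = 1024 * 16 / 16 = 1024 BF

1024


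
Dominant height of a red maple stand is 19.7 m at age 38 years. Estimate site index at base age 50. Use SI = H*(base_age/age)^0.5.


Formula: SI = H_dom * (base_age / age)^0.5
Age ratio = 50 / 38 = 1.31579
sqrt(age_ratio) = 1.14708
SI = 19.7 * 1.14708 = 22.6 m

22.6


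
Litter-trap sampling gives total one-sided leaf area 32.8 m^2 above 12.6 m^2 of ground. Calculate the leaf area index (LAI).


Formula: LAI = total leaf area / ground area  (dimensionless)
LAI = 32.8 m^2 / 12.6 m^2
LAI = 2.6

2.6


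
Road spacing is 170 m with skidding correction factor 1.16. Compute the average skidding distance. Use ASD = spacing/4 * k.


Formula: ASD = (spacing / 4) * correction
Uncorrected distance = spacing / 4 = 170 / 4 = 42.5 m
ASD = 42.5 * 1.16 = 49 m

49


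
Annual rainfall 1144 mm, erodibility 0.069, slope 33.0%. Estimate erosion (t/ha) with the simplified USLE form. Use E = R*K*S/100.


Formula: E = R * K * S / 100  (simplified USLE)
R * K = 1144 * 0.069 = 78.936
E = 78.936 * 33.0 / 100 = 26.05 t/ha

26.05


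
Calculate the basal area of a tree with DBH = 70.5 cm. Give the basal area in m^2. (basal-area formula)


Formula: BA = pi * (DBH/2)^2 / 10000  (cm^2 to m^2)
Radius = DBH/2 = 70.5/2 = 35.25 cm
BA = pi * 35.25^2 / 10000
   = 3903.6252 cm^2 / 10000
   = 0.3904 m^2

0.3904


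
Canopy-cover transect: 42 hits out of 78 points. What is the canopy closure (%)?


Formula: Canopy closure = covered points / total points * 100
Closure = 42 / 78 * 100
Closure = 0.5385 * 100 = 53.8%

53.8


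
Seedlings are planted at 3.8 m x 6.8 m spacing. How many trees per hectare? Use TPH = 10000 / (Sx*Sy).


Formula: TPH = 10000 m^2/ha / (spacing_x * spacing_y)
Area per tree = 3.8 m * 6.8 m = 25.84 m^2
TPH = 10000 / 25.84 = 387 trees/ha

387


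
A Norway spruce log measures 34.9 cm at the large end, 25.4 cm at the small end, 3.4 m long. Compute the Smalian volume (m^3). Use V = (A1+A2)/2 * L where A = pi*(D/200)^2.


Smalian: V = (A1 + A2)/2 * L,  A = pi*(D/200)^2
A1 = pi*(34.9/200)^2 = 0.095662 m^2
A2 = pi*(25.4/200)^2 = 0.050671 m^2
V = (0.095662+0.050671)/2*3.4 = 0.2488 m^3

0.2488


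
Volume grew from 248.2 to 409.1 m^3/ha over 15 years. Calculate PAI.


Formula: PAI = (V_T2 - V_T1) / (T2 - T1)
Volume increment = 409.1 - 248.2 = 160.9 m^3/ha
PAI = 160.9 / 15 = 10.73 m^3/ha/year

10.73


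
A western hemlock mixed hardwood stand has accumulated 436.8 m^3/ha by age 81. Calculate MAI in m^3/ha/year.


Formula: MAI = Total Volume / Stand Age
MAI = 436.8 m^3/ha / 81 years
MAI = 5.39 m^3/ha/year

5.39


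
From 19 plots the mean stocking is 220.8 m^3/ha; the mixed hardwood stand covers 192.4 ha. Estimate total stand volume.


Formula: Total Volume = Mean Volume per ha * Total Area
Total Volume = 220.8 m^3/ha * 192.4 ha
Total Volume = 42482 m^3

42482


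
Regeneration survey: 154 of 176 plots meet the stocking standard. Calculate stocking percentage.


Formula: Stocking % = stocked plots / total plots * 100
Stocking = 154 / 176 * 100
Stocking = 0.875 * 100 = 87.5%

87.5


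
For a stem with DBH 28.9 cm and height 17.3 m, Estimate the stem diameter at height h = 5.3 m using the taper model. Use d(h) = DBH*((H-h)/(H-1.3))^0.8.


Taper: d(h) = DBH * ((H - h) / (H - 1.3))^0.8
Numerator = H - h = 17.3 - 5.3 = 12.0 m
Denominator = H - 1.3 = 17.3 - 1.3 = 16.0 m
Ratio = 12.0 / 16.0 = 0.75
d = 28.9 * 0.75^0.8 = 23.0 cm

23.0


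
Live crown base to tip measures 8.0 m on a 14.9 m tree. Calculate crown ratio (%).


Formula: Crown Ratio = (Crown Length / Total Height) * 100
CR = (8.0 m / 14.9 m) * 100
CR = 0.5369 * 100 = 53.7%

53.7


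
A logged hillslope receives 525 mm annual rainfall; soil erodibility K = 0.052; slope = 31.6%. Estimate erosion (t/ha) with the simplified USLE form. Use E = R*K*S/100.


Formula: E = R * K * S / 100  (simplified USLE)
R * K = 525 * 0.052 = 27.3
E = 27.3 * 31.6 / 100 = 8.63 t/ha

8.63


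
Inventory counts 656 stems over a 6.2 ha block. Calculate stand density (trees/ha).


Formula: Stand Density = N_trees / Area_ha
Density = 656 trees / 6.2 ha
Density = 106 trees/ha

106


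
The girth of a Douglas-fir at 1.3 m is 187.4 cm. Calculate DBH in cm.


Formula: DBH = C / pi
DBH = 187.4 / pi
pi = 3.14159...
DBH = 59.7 cm

59.7
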